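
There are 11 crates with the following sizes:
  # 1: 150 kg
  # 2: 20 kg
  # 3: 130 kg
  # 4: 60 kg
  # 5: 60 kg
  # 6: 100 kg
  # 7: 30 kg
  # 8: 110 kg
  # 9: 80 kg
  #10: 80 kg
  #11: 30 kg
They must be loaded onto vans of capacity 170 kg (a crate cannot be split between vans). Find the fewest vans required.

Total = 150 + 130 + 110 + 100 + 80 + 80 + 60 + 60 + 30 + 30 + 20 = 850 kg.
Lower bound: ⌈850/170⌉ = 5 vans.
A packing using 6 vans:
  van 1: 150 + 20 = 170
  van 2: 130 + 30 = 160
  van 3: 110 + 60 = 170
  van 4: 100 + 60 = 160
  van 5: 80 + 80 = 160
  van 6: 30 = 30
No arrangement into 5 vans stays within capacity, so 6 is optimal.

6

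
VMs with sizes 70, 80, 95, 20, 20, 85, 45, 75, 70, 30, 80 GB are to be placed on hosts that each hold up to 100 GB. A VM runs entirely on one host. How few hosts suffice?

Total = 95 + 85 + 80 + 80 + 75 + 70 + 70 + 45 + 30 + 20 + 20 = 670 GB.
Lower bound: ⌈670/100⌉ = 7 hosts.
A packing using 8 hosts:
  host 1: 95 = 95
  host 2: 85 = 85
  host 3: 80 + 20 = 100
  host 4: 80 + 20 = 100
  host 5: 75 = 75
  host 6: 70 + 30 = 100
  host 7: 70 = 70
  host 8: 45 = 45
No arrangement into 7 hosts stays within capacity, so 8 is optimal.

8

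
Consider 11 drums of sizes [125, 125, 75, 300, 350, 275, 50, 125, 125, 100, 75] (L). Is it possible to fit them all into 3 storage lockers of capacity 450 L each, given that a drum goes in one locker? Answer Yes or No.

No

Total = 1725 L; ⌈1725/450⌉ = 4.
At least 4 storage lockers are required, but only 3 are allowed.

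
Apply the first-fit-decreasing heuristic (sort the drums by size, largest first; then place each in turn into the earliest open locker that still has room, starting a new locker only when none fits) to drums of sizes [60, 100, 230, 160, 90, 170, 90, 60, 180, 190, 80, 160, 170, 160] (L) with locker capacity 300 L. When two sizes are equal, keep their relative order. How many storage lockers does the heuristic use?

Sorted descending: 230, 190, 180, 170, 170, 160, 160, 160, 100, 90, 90, 80, 60, 60.
  230 → locker 1 (new)  [load 230/300]
  190 → locker 2 (new)  [load 190/300]
  180 → locker 3 (new)  [load 180/300]
  170 → locker 4 (new)  [load 170/300]
  170 → locker 5 (new)  [load 170/300]
  160 → locker 6 (new)  [load 160/300]
  160 → locker 7 (new)  [load 160/300]
  160 → locker 8 (new)  [load 160/300]
  100 → locker 2  [load 290/300]
  90 → locker 3  [load 270/300]
  90 → locker 4  [load 260/300]
  80 → locker 5  [load 250/300]
  60 → locker 1  [load 290/300]
  60 → locker 6  [load 220/300]
8 storage lockers opened.

8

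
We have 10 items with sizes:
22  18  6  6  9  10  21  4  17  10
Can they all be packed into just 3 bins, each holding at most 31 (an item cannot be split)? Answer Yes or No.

No

Total = 123; ⌈123/31⌉ = 4.
At least 4 bins are required, but only 3 are allowed.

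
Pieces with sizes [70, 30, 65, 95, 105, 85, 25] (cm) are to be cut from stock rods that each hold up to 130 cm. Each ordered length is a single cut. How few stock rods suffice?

5

Total = 105 + 95 + 85 + 70 + 65 + 30 + 25 = 475 cm.
Lower bound: ⌈475/130⌉ = 4 stock rods.
A packing using 5 stock rods:
  stock rod 1: 105 + 25 = 130
  stock rod 2: 95 + 30 = 125
  stock rod 3: 85 = 85
  stock rod 4: 70 = 70
  stock rod 5: 65 = 65
No arrangement into 4 stock rods stays within capacity, so 5 is optimal.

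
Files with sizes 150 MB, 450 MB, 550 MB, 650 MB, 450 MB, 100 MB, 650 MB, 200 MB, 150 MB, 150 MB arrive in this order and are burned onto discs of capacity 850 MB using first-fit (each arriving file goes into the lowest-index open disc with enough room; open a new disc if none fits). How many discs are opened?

  150 → disc 1 (new)  [load 150/850]
  450 → disc 1  [load 600/850]
  550 → disc 2 (new)  [load 550/850]
  650 → disc 3 (new)  [load 650/850]
  450 → disc 4 (new)  [load 450/850]
  100 → disc 1  [load 700/850]
  650 → disc 5 (new)  [load 650/850]
  200 → disc 2  [load 750/850]
  150 → disc 1  [load 850/850]
  150 → disc 3  [load 800/850]
5 discs opened.

5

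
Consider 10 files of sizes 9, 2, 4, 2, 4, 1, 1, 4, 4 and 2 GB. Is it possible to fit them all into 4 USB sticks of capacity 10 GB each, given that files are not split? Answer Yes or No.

A valid assignment using 4 USB sticks:
  USB stick 1: 9 + 1 = 10
  USB stick 2: 4 + 4 + 2 = 10
  USB stick 3: 4 + 4 + 2 = 10
  USB stick 4: 2 + 1 = 3
Every load is within 10 GB, so 4 USB sticks suffice.

Yes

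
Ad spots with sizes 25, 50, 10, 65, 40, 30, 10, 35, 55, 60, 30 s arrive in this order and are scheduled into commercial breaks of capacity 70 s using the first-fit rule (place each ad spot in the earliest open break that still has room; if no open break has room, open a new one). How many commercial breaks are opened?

7

  25 → break 1 (new)  [load 25/70]
  50 → break 2 (new)  [load 50/70]
  10 → break 1  [load 35/70]
  65 → break 3 (new)  [load 65/70]
  40 → break 4 (new)  [load 40/70]
  30 → break 1  [load 65/70]
  10 → break 2  [load 60/70]
  35 → break 5 (new)  [load 35/70]
  55 → break 6 (new)  [load 55/70]
  60 → break 7 (new)  [load 60/70]
  30 → break 4  [load 70/70]
7 commercial breaks opened.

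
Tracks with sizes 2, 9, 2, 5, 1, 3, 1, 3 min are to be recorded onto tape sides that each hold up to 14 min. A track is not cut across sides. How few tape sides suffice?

Total = 9 + 5 + 3 + 3 + 2 + 2 + 1 + 1 = 26 min.
Lower bound: ⌈26/14⌉ = 2 tape sides.
A packing using 2 tape sides:
  side 1: 9 + 5 = 14
  side 2: 3 + 3 + 2 + 2 + 1 + 1 = 12
This matches the lower bound, so 2 is optimal.

2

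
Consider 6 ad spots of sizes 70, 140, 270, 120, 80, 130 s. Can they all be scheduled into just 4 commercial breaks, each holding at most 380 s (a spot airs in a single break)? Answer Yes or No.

A valid assignment using 3 commercial breaks:
  break 1: 270 + 80 = 350
  break 2: 140 + 130 + 70 = 340
  break 3: 120 = 120
That uses only 3 ≤ 4, so 4 commercial breaks are enough.

Yes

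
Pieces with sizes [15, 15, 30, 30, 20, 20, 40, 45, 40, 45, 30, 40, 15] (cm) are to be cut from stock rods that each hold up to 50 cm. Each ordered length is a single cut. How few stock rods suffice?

Total = 45 + 45 + 40 + 40 + 40 + 30 + 30 + 30 + 20 + 20 + 15 + 15 + 15 = 385 cm.
Lower bound: ⌈385/50⌉ = 8 stock rods.
A packing using 9 stock rods:
  stock rod 1: 45 = 45
  stock rod 2: 45 = 45
  stock rod 3: 40 = 40
  stock rod 4: 40 = 40
  stock rod 5: 40 = 40
  stock rod 6: 30 + 20 = 50
  stock rod 7: 30 + 20 = 50
  stock rod 8: 30 + 15 = 45
  stock rod 9: 15 + 15 = 30
No arrangement into 8 stock rods stays within capacity, so 9 is optimal.

9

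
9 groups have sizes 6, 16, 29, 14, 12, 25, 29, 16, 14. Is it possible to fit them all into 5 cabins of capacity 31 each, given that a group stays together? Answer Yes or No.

No

Total = 161; ⌈161/31⌉ = 6.
At least 6 cabins are required, but only 5 are allowed.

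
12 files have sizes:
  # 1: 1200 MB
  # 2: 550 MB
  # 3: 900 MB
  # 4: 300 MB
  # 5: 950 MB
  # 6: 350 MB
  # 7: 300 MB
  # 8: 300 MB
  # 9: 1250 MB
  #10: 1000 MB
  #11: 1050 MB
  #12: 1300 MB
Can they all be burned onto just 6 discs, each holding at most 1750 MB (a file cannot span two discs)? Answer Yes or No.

No

Total = 9450 MB; ⌈9450/1750⌉ = 6.
7 files each exceed half the capacity and cannot share a disc, forcing at least 7 discs.
At least 7 discs are required, but only 6 are allowed.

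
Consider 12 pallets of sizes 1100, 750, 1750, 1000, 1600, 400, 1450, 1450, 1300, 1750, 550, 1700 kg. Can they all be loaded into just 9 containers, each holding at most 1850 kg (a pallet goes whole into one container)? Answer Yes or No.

A valid assignment using 9 containers:
  container 1: 1750 = 1750
  container 2: 1750 = 1750
  container 3: 1700 = 1700
  container 4: 1600 = 1600
  container 5: 1450 + 400 = 1850
  container 6: 1450 = 1450
  container 7: 1300 + 550 = 1850
  container 8: 1100 + 750 = 1850
  container 9: 1000 = 1000
Every load is within 1850 kg, so 9 containers suffice.

Yes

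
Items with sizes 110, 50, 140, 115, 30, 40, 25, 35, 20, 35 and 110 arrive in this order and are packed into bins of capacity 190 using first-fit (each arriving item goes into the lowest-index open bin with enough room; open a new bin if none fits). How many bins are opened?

  110 → bin 1 (new)  [load 110/190]
  50 → bin 1  [load 160/190]
  140 → bin 2 (new)  [load 140/190]
  115 → bin 3 (new)  [load 115/190]
  30 → bin 1  [load 190/190]
  40 → bin 2  [load 180/190]
  25 → bin 3  [load 140/190]
  35 → bin 3  [load 175/190]
  20 → bin 4 (new)  [load 20/190]
  35 → bin 4  [load 55/190]
  110 → bin 4  [load 165/190]
4 bins opened.

4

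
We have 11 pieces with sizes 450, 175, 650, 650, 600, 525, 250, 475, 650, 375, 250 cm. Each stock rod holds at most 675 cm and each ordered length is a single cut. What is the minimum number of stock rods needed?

Total = 650 + 650 + 650 + 600 + 525 + 475 + 450 + 375 + 250 + 250 + 175 = 5050 cm.
Lower bound: ⌈5050/675⌉ = 8 stock rods.
A packing using 9 stock rods:
  stock rod 1: 650 = 650
  stock rod 2: 650 = 650
  stock rod 3: 650 = 650
  stock rod 4: 600 = 600
  stock rod 5: 525 = 525
  stock rod 6: 475 + 175 = 650
  stock rod 7: 450 = 450
  stock rod 8: 375 + 250 = 625
  stock rod 9: 250 = 250
No arrangement into 8 stock rods stays within capacity, so 9 is optimal.

9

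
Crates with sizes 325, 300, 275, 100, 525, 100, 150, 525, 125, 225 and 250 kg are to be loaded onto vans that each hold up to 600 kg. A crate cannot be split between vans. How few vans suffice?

6

Total = 525 + 525 + 325 + 300 + 275 + 250 + 225 + 150 + 125 + 100 + 100 = 2900 kg.
Lower bound: ⌈2900/600⌉ = 5 vans.
A packing using 6 vans:
  van 1: 525 = 525
  van 2: 525 = 525
  van 3: 325 + 275 = 600
  van 4: 300 + 250 = 550
  van 5: 225 + 150 + 125 + 100 = 600
  van 6: 100 = 100
No arrangement into 5 vans stays within capacity, so 6 is optimal.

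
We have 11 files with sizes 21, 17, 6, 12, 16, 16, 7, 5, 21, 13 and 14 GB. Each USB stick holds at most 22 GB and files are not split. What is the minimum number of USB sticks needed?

8

Total = 21 + 21 + 17 + 16 + 16 + 14 + 13 + 12 + 7 + 6 + 5 = 148 GB.
Lower bound: ⌈148/22⌉ = 7 USB sticks.
Also, 8 files each exceed 11 GB, and no two of those can share a USB stick, so at least 8 USB sticks are needed.
A packing using 8 USB sticks:
  USB stick 1: 21 = 21
  USB stick 2: 21 = 21
  USB stick 3: 17 + 5 = 22
  USB stick 4: 16 + 6 = 22
  USB stick 5: 16 = 16
  USB stick 6: 14 + 7 = 21
  USB stick 7: 13 = 13
  USB stick 8: 12 = 12
This matches the lower bound, so 8 is optimal.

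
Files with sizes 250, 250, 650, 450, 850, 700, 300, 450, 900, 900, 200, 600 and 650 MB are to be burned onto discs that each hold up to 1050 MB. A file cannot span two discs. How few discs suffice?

8

Total = 900 + 900 + 850 + 700 + 650 + 650 + 600 + 450 + 450 + 300 + 250 + 250 + 200 = 7150 MB.
Lower bound: ⌈7150/1050⌉ = 7 discs.
A packing using 8 discs:
  disc 1: 900 = 900
  disc 2: 900 = 900
  disc 3: 850 + 200 = 1050
  disc 4: 700 + 300 = 1000
  disc 5: 650 + 250 = 900
  disc 6: 650 + 250 = 900
  disc 7: 600 + 450 = 1050
  disc 8: 450 = 450
No arrangement into 7 discs stays within capacity, so 8 is optimal.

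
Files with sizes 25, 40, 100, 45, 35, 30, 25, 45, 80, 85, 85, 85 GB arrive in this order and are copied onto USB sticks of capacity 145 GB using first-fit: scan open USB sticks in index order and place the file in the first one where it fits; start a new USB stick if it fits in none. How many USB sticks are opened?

  25 → USB stick 1 (new)  [load 25/145]
  40 → USB stick 1  [load 65/145]
  100 → USB stick 2 (new)  [load 100/145]
  45 → USB stick 1  [load 110/145]
  35 → USB stick 1  [load 145/145]
  30 → USB stick 2  [load 130/145]
  25 → USB stick 3 (new)  [load 25/145]
  45 → USB stick 3  [load 70/145]
  80 → USB stick 4 (new)  [load 80/145]
  85 → USB stick 5 (new)  [load 85/145]
  85 → USB stick 6 (new)  [load 85/145]
  85 → USB stick 7 (new)  [load 85/145]
7 USB sticks opened.

7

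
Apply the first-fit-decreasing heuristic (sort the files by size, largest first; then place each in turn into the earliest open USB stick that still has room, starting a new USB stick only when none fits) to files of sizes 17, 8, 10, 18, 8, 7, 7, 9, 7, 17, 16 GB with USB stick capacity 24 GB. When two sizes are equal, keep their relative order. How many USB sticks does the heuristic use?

6

Sorted descending: 18, 17, 17, 16, 10, 9, 8, 8, 7, 7, 7.
  18 → USB stick 1 (new)  [load 18/24]
  17 → USB stick 2 (new)  [load 17/24]
  17 → USB stick 3 (new)  [load 17/24]
  16 → USB stick 4 (new)  [load 16/24]
  10 → USB stick 5 (new)  [load 10/24]
  9 → USB stick 5  [load 19/24]
  8 → USB stick 4  [load 24/24]
  8 → USB stick 6 (new)  [load 8/24]
  7 → USB stick 2  [load 24/24]
  7 → USB stick 3  [load 24/24]
  7 → USB stick 6  [load 15/24]
6 USB sticks opened.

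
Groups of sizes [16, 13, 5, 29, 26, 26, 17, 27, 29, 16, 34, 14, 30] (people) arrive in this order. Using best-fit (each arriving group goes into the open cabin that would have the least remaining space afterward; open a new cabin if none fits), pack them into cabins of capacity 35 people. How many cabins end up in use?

  16 → cabin 1 (new)  [load 16/35]
  13 → cabin 1  [load 29/35]
  5 → cabin 1  [load 34/35]
  29 → cabin 2 (new)  [load 29/35]
  26 → cabin 3 (new)  [load 26/35]
  26 → cabin 4 (new)  [load 26/35]
  17 → cabin 5 (new)  [load 17/35]
  27 → cabin 6 (new)  [load 27/35]
  29 → cabin 7 (new)  [load 29/35]
  16 → cabin 5  [load 33/35]
  34 → cabin 8 (new)  [load 34/35]
  14 → cabin 9 (new)  [load 14/35]
  30 → cabin 10 (new)  [load 30/35]
10 cabins opened.

10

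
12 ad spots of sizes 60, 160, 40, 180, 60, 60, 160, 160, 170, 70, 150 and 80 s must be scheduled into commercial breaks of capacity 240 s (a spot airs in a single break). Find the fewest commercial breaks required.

Total = 180 + 170 + 160 + 160 + 160 + 150 + 80 + 70 + 60 + 60 + 60 + 40 = 1350 s.
Lower bound: ⌈1350/240⌉ = 6 commercial breaks.
A packing using 6 commercial breaks:
  break 1: 180 + 60 = 240
  break 2: 170 + 70 = 240
  break 3: 160 + 80 = 240
  break 4: 160 + 60 = 220
  break 5: 160 + 60 = 220
  break 6: 150 + 40 = 190
This matches the lower bound, so 6 is optimal.

6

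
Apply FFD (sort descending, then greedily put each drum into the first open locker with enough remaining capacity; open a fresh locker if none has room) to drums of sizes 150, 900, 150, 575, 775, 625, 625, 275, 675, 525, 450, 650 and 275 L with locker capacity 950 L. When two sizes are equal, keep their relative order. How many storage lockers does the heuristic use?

Sorted descending: 900, 775, 675, 650, 625, 625, 575, 525, 450, 275, 275, 150, 150.
  900 → locker 1 (new)  [load 900/950]
  775 → locker 2 (new)  [load 775/950]
  675 → locker 3 (new)  [load 675/950]
  650 → locker 4 (new)  [load 650/950]
  625 → locker 5 (new)  [load 625/950]
  625 → locker 6 (new)  [load 625/950]
  575 → locker 7 (new)  [load 575/950]
  525 → locker 8 (new)  [load 525/950]
  450 → locker 9 (new)  [load 450/950]
  275 → locker 3  [load 950/950]
  275 → locker 4  [load 925/950]
  150 → locker 2  [load 925/950]
  150 → locker 5  [load 775/950]
9 storage lockers opened.

9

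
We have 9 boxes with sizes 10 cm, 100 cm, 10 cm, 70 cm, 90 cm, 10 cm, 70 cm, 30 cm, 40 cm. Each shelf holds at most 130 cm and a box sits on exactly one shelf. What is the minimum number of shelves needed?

4

Total = 100 + 90 + 70 + 70 + 40 + 30 + 10 + 10 + 10 = 430 cm.
Lower bound: ⌈430/130⌉ = 4 shelves.
A packing using 4 shelves:
  shelf 1: 100 + 30 = 130
  shelf 2: 90 + 40 = 130
  shelf 3: 70 + 10 + 10 + 10 = 100
  shelf 4: 70 = 70
This matches the lower bound, so 4 is optimal.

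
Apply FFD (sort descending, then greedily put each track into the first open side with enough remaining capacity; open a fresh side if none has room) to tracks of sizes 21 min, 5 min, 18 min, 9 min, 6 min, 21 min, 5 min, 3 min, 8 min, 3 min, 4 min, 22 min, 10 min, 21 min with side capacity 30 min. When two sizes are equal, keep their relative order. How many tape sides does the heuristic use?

Sorted descending: 22, 21, 21, 21, 18, 10, 9, 8, 6, 5, 5, 4, 3, 3.
  22 → side 1 (new)  [load 22/30]
  21 → side 2 (new)  [load 21/30]
  21 → side 3 (new)  [load 21/30]
  21 → side 4 (new)  [load 21/30]
  18 → side 5 (new)  [load 18/30]
  10 → side 5  [load 28/30]
  9 → side 2  [load 30/30]
  8 → side 1  [load 30/30]
  6 → side 3  [load 27/30]
  5 → side 4  [load 26/30]
  5 → side 6 (new)  [load 5/30]
  4 → side 4  [load 30/30]
  3 → side 3  [load 30/30]
  3 → side 6  [load 8/30]
6 tape sides opened.

6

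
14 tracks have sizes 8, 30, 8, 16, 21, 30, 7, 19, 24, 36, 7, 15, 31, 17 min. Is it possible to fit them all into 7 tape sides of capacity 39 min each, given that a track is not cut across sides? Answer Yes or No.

No

Total = 269 min; ⌈269/39⌉ = 7.
The bound of 7 does not rule out 7, but exhaustive search shows no assignment into 7 tape sides of capacity 39 min exists — the minimum is 8.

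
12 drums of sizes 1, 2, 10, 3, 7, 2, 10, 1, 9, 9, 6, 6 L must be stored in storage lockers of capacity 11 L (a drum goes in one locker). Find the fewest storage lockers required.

7

Total = 10 + 10 + 9 + 9 + 7 + 6 + 6 + 3 + 2 + 2 + 1 + 1 = 66 L.
Lower bound: ⌈66/11⌉ = 6 storage lockers.
Also, 7 drums each exceed 11/2 L, and no two of those can share a locker, so at least 7 storage lockers are needed.
A packing using 7 storage lockers:
  locker 1: 10 + 1 = 11
  locker 2: 10 + 1 = 11
  locker 3: 9 + 2 = 11
  locker 4: 9 + 2 = 11
  locker 5: 7 + 3 = 10
  locker 6: 6 = 6
  locker 7: 6 = 6
This matches the lower bound, so 7 is optimal.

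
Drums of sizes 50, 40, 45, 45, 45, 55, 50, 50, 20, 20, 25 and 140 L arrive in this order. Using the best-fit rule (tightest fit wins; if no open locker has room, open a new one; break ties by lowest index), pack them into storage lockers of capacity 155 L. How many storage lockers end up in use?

4

  50 → locker 1 (new)  [load 50/155]
  40 → locker 1  [load 90/155]
  45 → locker 1  [load 135/155]
  45 → locker 2 (new)  [load 45/155]
  45 → locker 2  [load 90/155]
  55 → locker 2  [load 145/155]
  50 → locker 3 (new)  [load 50/155]
  50 → locker 3  [load 100/155]
  20 → locker 1  [load 155/155]
  20 → locker 3  [load 120/155]
  25 → locker 3  [load 145/155]
  140 → locker 4 (new)  [load 140/155]
4 storage lockers opened.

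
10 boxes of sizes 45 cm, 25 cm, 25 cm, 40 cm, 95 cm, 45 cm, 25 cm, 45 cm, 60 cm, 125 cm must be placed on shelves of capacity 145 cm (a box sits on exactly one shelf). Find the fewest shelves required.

4

Total = 125 + 95 + 60 + 45 + 45 + 45 + 40 + 25 + 25 + 25 = 530 cm.
Lower bound: ⌈530/145⌉ = 4 shelves.
A packing using 4 shelves:
  shelf 1: 125 = 125
  shelf 2: 95 + 45 = 140
  shelf 3: 60 + 45 + 40 = 145
  shelf 4: 45 + 25 + 25 + 25 = 120
This matches the lower bound, so 4 is optimal.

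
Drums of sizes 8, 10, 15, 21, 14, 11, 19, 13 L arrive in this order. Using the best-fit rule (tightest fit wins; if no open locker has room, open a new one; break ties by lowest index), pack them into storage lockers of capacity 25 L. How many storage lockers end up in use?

6

  8 → locker 1 (new)  [load 8/25]
  10 → locker 1  [load 18/25]
  15 → locker 2 (new)  [load 15/25]
  21 → locker 3 (new)  [load 21/25]
  14 → locker 4 (new)  [load 14/25]
  11 → locker 4  [load 25/25]
  19 → locker 5 (new)  [load 19/25]
  13 → locker 6 (new)  [load 13/25]
6 storage lockers opened.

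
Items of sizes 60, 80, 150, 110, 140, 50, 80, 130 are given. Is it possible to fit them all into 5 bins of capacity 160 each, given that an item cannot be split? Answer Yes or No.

Total = 800; ⌈800/160⌉ = 5.
The bound of 5 does not rule out 5, but exhaustive search shows no assignment into 5 bins of capacity 160 exists — the minimum is 6.

No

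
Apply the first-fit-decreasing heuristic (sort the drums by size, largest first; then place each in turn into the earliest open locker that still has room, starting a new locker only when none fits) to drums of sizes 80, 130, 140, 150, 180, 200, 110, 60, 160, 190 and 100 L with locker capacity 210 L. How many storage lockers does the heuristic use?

Sorted descending: 200, 190, 180, 160, 150, 140, 130, 110, 100, 80, 60.
  200 → locker 1 (new)  [load 200/210]
  190 → locker 2 (new)  [load 190/210]
  180 → locker 3 (new)  [load 180/210]
  160 → locker 4 (new)  [load 160/210]
  150 → locker 5 (new)  [load 150/210]
  140 → locker 6 (new)  [load 140/210]
  130 → locker 7 (new)  [load 130/210]
  110 → locker 8 (new)  [load 110/210]
  100 → locker 8  [load 210/210]
  80 → locker 7  [load 210/210]
  60 → locker 5  [load 210/210]
8 storage lockers opened.

8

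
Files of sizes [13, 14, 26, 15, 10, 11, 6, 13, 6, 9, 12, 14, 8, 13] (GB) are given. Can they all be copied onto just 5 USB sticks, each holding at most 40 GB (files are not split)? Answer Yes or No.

Yes

A valid assignment using 5 USB sticks:
  USB stick 1: 26 + 14 = 40
  USB stick 2: 15 + 14 + 11 = 40
  USB stick 3: 13 + 13 + 13 = 39
  USB stick 4: 12 + 10 + 9 + 8 = 39
  USB stick 5: 6 + 6 = 12
Every load is within 40 GB, so 5 USB sticks suffice.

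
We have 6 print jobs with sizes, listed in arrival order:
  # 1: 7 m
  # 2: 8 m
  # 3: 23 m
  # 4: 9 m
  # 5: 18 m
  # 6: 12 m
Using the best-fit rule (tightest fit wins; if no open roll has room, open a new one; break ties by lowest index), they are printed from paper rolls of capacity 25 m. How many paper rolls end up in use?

  7 → roll 1 (new)  [load 7/25]
  8 → roll 1  [load 15/25]
  23 → roll 2 (new)  [load 23/25]
  9 → roll 1  [load 24/25]
  18 → roll 3 (new)  [load 18/25]
  12 → roll 4 (new)  [load 12/25]
4 paper rolls opened.

4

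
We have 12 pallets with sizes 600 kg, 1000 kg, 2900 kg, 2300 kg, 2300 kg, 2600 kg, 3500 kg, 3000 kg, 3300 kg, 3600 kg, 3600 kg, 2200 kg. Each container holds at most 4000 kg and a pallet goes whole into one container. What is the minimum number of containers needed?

10

Total = 3600 + 3600 + 3500 + 3300 + 3000 + 2900 + 2600 + 2300 + 2300 + 2200 + 1000 + 600 = 30900 kg.
Lower bound: ⌈30900/4000⌉ = 8 containers.
Also, 10 pallets each exceed 2000 kg, and no two of those can share a container, so at least 10 containers are needed.
A packing using 10 containers:
  container 1: 3600 = 3600
  container 2: 3600 = 3600
  container 3: 3500 = 3500
  container 4: 3300 + 600 = 3900
  container 5: 3000 + 1000 = 4000
  container 6: 2900 = 2900
  container 7: 2600 = 2600
  container 8: 2300 = 2300
  container 9: 2300 = 2300
  container 10: 2200 = 2200
This matches the lower bound, so 10 is optimal.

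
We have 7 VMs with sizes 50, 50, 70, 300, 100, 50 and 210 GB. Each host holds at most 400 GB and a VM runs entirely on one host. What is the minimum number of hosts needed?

Total = 300 + 210 + 100 + 70 + 50 + 50 + 50 = 830 GB.
Lower bound: ⌈830/400⌉ = 3 hosts.
A packing using 3 hosts:
  host 1: 300 + 100 = 400
  host 2: 210 + 70 + 50 + 50 = 380
  host 3: 50 = 50
This matches the lower bound, so 3 is optimal.

3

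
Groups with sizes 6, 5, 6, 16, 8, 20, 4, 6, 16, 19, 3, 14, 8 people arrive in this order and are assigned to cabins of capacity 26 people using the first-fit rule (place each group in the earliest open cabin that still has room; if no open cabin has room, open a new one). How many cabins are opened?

  6 → cabin 1 (new)  [load 6/26]
  5 → cabin 1  [load 11/26]
  6 → cabin 1  [load 17/26]
  16 → cabin 2 (new)  [load 16/26]
  8 → cabin 1  [load 25/26]
  20 → cabin 3 (new)  [load 20/26]
  4 → cabin 2  [load 20/26]
  6 → cabin 2  [load 26/26]
  16 → cabin 4 (new)  [load 16/26]
  19 → cabin 5 (new)  [load 19/26]
  3 → cabin 3  [load 23/26]
  14 → cabin 6 (new)  [load 14/26]
  8 → cabin 4  [load 24/26]
6 cabins opened.

6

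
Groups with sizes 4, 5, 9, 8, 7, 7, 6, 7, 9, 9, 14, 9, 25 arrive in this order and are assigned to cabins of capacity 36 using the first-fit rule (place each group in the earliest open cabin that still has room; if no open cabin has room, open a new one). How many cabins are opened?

  4 → cabin 1 (new)  [load 4/36]
  5 → cabin 1  [load 9/36]
  9 → cabin 1  [load 18/36]
  8 → cabin 1  [load 26/36]
  7 → cabin 1  [load 33/36]
  7 → cabin 2 (new)  [load 7/36]
  6 → cabin 2  [load 13/36]
  7 → cabin 2  [load 20/36]
  9 → cabin 2  [load 29/36]
  9 → cabin 3 (new)  [load 9/36]
  14 → cabin 3  [load 23/36]
  9 → cabin 3  [load 32/36]
  25 → cabin 4 (new)  [load 25/36]
4 cabins opened.

4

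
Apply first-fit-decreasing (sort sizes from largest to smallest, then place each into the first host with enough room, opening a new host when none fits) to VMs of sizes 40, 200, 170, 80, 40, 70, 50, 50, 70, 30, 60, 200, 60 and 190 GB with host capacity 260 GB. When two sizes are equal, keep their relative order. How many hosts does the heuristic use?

6

Sorted descending: 200, 200, 190, 170, 80, 70, 70, 60, 60, 50, 50, 40, 40, 30.
  200 → host 1 (new)  [load 200/260]
  200 → host 2 (new)  [load 200/260]
  190 → host 3 (new)  [load 190/260]
  170 → host 4 (new)  [load 170/260]
  80 → host 4  [load 250/260]
  70 → host 3  [load 260/260]
  70 → host 5 (new)  [load 70/260]
  60 → host 1  [load 260/260]
  60 → host 2  [load 260/260]
  50 → host 5  [load 120/260]
  50 → host 5  [load 170/260]
  40 → host 5  [load 210/260]
  40 → host 5  [load 250/260]
  30 → host 6 (new)  [load 30/260]
6 hosts opened.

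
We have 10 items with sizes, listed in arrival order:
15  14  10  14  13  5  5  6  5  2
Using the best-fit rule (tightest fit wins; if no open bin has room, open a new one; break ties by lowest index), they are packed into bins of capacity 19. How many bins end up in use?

  15 → bin 1 (new)  [load 15/19]
  14 → bin 2 (new)  [load 14/19]
  10 → bin 3 (new)  [load 10/19]
  14 → bin 4 (new)  [load 14/19]
  13 → bin 5 (new)  [load 13/19]
  5 → bin 2  [load 19/19]
  5 → bin 4  [load 19/19]
  6 → bin 5  [load 19/19]
  5 → bin 3  [load 15/19]
  2 → bin 1  [load 17/19]
5 bins opened.

5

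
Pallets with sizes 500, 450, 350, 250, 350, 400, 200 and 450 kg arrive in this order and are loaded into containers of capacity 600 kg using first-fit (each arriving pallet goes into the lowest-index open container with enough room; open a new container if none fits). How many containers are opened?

6

  500 → container 1 (new)  [load 500/600]
  450 → container 2 (new)  [load 450/600]
  350 → container 3 (new)  [load 350/600]
  250 → container 3  [load 600/600]
  350 → container 4 (new)  [load 350/600]
  400 → container 5 (new)  [load 400/600]
  200 → container 4  [load 550/600]
  450 → container 6 (new)  [load 450/600]
6 containers opened.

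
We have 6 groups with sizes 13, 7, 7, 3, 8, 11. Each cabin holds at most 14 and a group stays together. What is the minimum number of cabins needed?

Total = 13 + 11 + 8 + 7 + 7 + 3 = 49.
Lower bound: ⌈49/14⌉ = 4 cabins.
A packing using 4 cabins:
  cabin 1: 13 = 13
  cabin 2: 11 + 3 = 14
  cabin 3: 8 = 8
  cabin 4: 7 + 7 = 14
This matches the lower bound, so 4 is optimal.

4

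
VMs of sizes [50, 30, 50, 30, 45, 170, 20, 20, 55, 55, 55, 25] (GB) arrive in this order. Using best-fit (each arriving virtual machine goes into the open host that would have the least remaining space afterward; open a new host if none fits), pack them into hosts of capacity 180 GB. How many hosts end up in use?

4

  50 → host 1 (new)  [load 50/180]
  30 → host 1  [load 80/180]
  50 → host 1  [load 130/180]
  30 → host 1  [load 160/180]
  45 → host 2 (new)  [load 45/180]
  170 → host 3 (new)  [load 170/180]
  20 → host 1  [load 180/180]
  20 → host 2  [load 65/180]
  55 → host 2  [load 120/180]
  55 → host 2  [load 175/180]
  55 → host 4 (new)  [load 55/180]
  25 → host 4  [load 80/180]
4 hosts opened.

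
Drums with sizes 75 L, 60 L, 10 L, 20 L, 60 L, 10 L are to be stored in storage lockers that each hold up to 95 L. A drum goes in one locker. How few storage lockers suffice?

3

Total = 75 + 60 + 60 + 20 + 10 + 10 = 235 L.
Lower bound: ⌈235/95⌉ = 3 storage lockers.
A packing using 3 storage lockers:
  locker 1: 75 + 20 = 95
  locker 2: 60 + 10 + 10 = 80
  locker 3: 60 = 60
This matches the lower bound, so 3 is optimal.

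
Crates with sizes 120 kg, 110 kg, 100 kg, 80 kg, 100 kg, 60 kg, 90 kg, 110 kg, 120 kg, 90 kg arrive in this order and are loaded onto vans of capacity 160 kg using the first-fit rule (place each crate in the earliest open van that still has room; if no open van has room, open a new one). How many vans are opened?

9

  120 → van 1 (new)  [load 120/160]
  110 → van 2 (new)  [load 110/160]
  100 → van 3 (new)  [load 100/160]
  80 → van 4 (new)  [load 80/160]
  100 → van 5 (new)  [load 100/160]
  60 → van 3  [load 160/160]
  90 → van 6 (new)  [load 90/160]
  110 → van 7 (new)  [load 110/160]
  120 → van 8 (new)  [load 120/160]
  90 → van 9 (new)  [load 90/160]
9 vans opened.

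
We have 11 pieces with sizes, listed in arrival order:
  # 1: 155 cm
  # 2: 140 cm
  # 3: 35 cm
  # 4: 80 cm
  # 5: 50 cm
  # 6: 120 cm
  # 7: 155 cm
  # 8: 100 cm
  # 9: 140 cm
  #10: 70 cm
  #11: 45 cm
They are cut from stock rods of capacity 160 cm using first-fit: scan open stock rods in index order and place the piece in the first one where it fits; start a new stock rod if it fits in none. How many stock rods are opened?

8

  155 → stock rod 1 (new)  [load 155/160]
  140 → stock rod 2 (new)  [load 140/160]
  35 → stock rod 3 (new)  [load 35/160]
  80 → stock rod 3  [load 115/160]
  50 → stock rod 4 (new)  [load 50/160]
  120 → stock rod 5 (new)  [load 120/160]
  155 → stock rod 6 (new)  [load 155/160]
  100 → stock rod 4  [load 150/160]
  140 → stock rod 7 (new)  [load 140/160]
  70 → stock rod 8 (new)  [load 70/160]
  45 → stock rod 3  [load 160/160]
8 stock rods opened.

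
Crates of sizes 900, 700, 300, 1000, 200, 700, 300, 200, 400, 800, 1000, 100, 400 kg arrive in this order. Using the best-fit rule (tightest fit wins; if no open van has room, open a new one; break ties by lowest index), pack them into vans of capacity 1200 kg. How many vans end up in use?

6

  900 → van 1 (new)  [load 900/1200]
  700 → van 2 (new)  [load 700/1200]
  300 → van 1  [load 1200/1200]
  1000 → van 3 (new)  [load 1000/1200]
  200 → van 3  [load 1200/1200]
  700 → van 4 (new)  [load 700/1200]
  300 → van 2  [load 1000/1200]
  200 → van 2  [load 1200/1200]
  400 → van 4  [load 1100/1200]
  800 → van 5 (new)  [load 800/1200]
  1000 → van 6 (new)  [load 1000/1200]
  100 → van 4  [load 1200/1200]
  400 → van 5  [load 1200/1200]
6 vans opened.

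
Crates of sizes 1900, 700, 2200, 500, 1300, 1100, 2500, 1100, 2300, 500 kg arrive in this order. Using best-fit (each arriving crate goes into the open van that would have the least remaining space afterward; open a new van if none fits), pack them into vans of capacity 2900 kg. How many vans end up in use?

  1900 → van 1 (new)  [load 1900/2900]
  700 → van 1  [load 2600/2900]
  2200 → van 2 (new)  [load 2200/2900]
  500 → van 2  [load 2700/2900]
  1300 → van 3 (new)  [load 1300/2900]
  1100 → van 3  [load 2400/2900]
  2500 → van 4 (new)  [load 2500/2900]
  1100 → van 5 (new)  [load 1100/2900]
  2300 → van 6 (new)  [load 2300/2900]
  500 → van 3  [load 2900/2900]
6 vans opened.

6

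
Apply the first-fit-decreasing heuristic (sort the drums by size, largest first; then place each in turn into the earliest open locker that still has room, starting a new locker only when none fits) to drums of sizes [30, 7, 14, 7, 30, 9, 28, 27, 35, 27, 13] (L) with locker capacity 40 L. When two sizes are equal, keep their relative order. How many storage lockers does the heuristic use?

Sorted descending: 35, 30, 30, 28, 27, 27, 14, 13, 9, 7, 7.
  35 → locker 1 (new)  [load 35/40]
  30 → locker 2 (new)  [load 30/40]
  30 → locker 3 (new)  [load 30/40]
  28 → locker 4 (new)  [load 28/40]
  27 → locker 5 (new)  [load 27/40]
  27 → locker 6 (new)  [load 27/40]
  14 → locker 7 (new)  [load 14/40]
  13 → locker 5  [load 40/40]
  9 → locker 2  [load 39/40]
  7 → locker 3  [load 37/40]
  7 → locker 4  [load 35/40]
7 storage lockers opened.

7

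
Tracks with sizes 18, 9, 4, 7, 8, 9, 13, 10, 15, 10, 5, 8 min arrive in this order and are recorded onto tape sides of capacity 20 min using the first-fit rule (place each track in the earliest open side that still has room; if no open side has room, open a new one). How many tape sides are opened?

  18 → side 1 (new)  [load 18/20]
  9 → side 2 (new)  [load 9/20]
  4 → side 2  [load 13/20]
  7 → side 2  [load 20/20]
  8 → side 3 (new)  [load 8/20]
  9 → side 3  [load 17/20]
  13 → side 4 (new)  [load 13/20]
  10 → side 5 (new)  [load 10/20]
  15 → side 6 (new)  [load 15/20]
  10 → side 5  [load 20/20]
  5 → side 4  [load 18/20]
  8 → side 7 (new)  [load 8/20]
7 tape sides opened.

7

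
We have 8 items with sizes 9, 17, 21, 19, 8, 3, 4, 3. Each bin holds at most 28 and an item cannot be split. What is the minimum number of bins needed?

Total = 21 + 19 + 17 + 9 + 8 + 4 + 3 + 3 = 84.
Lower bound: ⌈84/28⌉ = 3 bins.
A packing using 3 bins:
  bin 1: 21 + 4 + 3 = 28
  bin 2: 19 + 9 = 28
  bin 3: 17 + 8 + 3 = 28
This matches the lower bound, so 3 is optimal.

3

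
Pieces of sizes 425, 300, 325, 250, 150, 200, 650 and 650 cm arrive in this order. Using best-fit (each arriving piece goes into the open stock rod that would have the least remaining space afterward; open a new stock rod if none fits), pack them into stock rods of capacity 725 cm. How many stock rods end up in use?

  425 → stock rod 1 (new)  [load 425/725]
  300 → stock rod 1  [load 725/725]
  325 → stock rod 2 (new)  [load 325/725]
  250 → stock rod 2  [load 575/725]
  150 → stock rod 2  [load 725/725]
  200 → stock rod 3 (new)  [load 200/725]
  650 → stock rod 4 (new)  [load 650/725]
  650 → stock rod 5 (new)  [load 650/725]
5 stock rods opened.

5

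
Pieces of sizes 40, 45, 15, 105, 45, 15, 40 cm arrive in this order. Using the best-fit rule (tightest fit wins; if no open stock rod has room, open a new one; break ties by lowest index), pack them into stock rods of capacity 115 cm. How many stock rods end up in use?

3

  40 → stock rod 1 (new)  [load 40/115]
  45 → stock rod 1  [load 85/115]
  15 → stock rod 1  [load 100/115]
  105 → stock rod 2 (new)  [load 105/115]
  45 → stock rod 3 (new)  [load 45/115]
  15 → stock rod 1  [load 115/115]
  40 → stock rod 3  [load 85/115]
3 stock rods opened.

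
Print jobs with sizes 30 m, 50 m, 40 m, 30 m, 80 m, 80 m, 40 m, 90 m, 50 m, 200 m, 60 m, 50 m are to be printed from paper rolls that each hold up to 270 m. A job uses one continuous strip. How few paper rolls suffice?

Total = 200 + 90 + 80 + 80 + 60 + 50 + 50 + 50 + 40 + 40 + 30 + 30 = 800 m.
Lower bound: ⌈800/270⌉ = 3 paper rolls.
A packing using 3 paper rolls:
  roll 1: 200 + 60 = 260
  roll 2: 90 + 80 + 50 + 50 = 270
  roll 3: 80 + 50 + 40 + 40 + 30 + 30 = 270
This matches the lower bound, so 3 is optimal.

3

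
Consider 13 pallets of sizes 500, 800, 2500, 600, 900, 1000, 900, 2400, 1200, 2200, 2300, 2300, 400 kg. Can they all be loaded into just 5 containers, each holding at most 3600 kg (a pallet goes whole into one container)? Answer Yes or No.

Total = 18000 kg; ⌈18000/3600⌉ = 5.
The bound of 5 does not rule out 5, but exhaustive search shows no assignment into 5 containers of capacity 3600 kg exists — the minimum is 6.

No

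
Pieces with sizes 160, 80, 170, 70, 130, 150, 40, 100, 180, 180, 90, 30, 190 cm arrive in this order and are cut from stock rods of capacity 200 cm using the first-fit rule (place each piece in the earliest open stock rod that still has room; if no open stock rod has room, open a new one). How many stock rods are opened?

9

  160 → stock rod 1 (new)  [load 160/200]
  80 → stock rod 2 (new)  [load 80/200]
  170 → stock rod 3 (new)  [load 170/200]
  70 → stock rod 2  [load 150/200]
  130 → stock rod 4 (new)  [load 130/200]
  150 → stock rod 5 (new)  [load 150/200]
  40 → stock rod 1  [load 200/200]
  100 → stock rod 6 (new)  [load 100/200]
  180 → stock rod 7 (new)  [load 180/200]
  180 → stock rod 8 (new)  [load 180/200]
  90 → stock rod 6  [load 190/200]
  30 → stock rod 2  [load 180/200]
  190 → stock rod 9 (new)  [load 190/200]
9 stock rods opened.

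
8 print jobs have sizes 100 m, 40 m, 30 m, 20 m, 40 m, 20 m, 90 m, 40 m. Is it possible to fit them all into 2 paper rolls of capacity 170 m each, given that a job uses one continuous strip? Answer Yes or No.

No

Total = 380 m; ⌈380/170⌉ = 3.
At least 3 paper rolls are required, but only 2 are allowed.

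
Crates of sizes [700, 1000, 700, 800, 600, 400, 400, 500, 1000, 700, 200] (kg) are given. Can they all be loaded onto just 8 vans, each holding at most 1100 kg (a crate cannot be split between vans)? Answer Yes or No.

A valid assignment using 7 vans:
  van 1: 1000 = 1000
  van 2: 1000 = 1000
  van 3: 800 + 200 = 1000
  van 4: 700 + 400 = 1100
  van 5: 700 + 400 = 1100
  van 6: 700 = 700
  van 7: 600 + 500 = 1100
That uses only 7 ≤ 8, so 8 vans are enough.

Yes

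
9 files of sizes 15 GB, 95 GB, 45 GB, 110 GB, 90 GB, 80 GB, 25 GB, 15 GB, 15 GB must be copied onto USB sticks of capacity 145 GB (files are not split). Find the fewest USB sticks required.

Total = 110 + 95 + 90 + 80 + 45 + 25 + 15 + 15 + 15 = 490 GB.
Lower bound: ⌈490/145⌉ = 4 USB sticks.
A packing using 4 USB sticks:
  USB stick 1: 110 + 25 = 135
  USB stick 2: 95 + 45 = 140
  USB stick 3: 90 + 15 + 15 + 15 = 135
  USB stick 4: 80 = 80
This matches the lower bound, so 4 is optimal.

4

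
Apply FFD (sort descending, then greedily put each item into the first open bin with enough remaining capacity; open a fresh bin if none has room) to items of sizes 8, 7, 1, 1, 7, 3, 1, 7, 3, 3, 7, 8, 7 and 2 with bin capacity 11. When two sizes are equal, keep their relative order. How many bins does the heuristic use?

7

Sorted descending: 8, 8, 7, 7, 7, 7, 7, 3, 3, 3, 2, 1, 1, 1.
  8 → bin 1 (new)  [load 8/11]
  8 → bin 2 (new)  [load 8/11]
  7 → bin 3 (new)  [load 7/11]
  7 → bin 4 (new)  [load 7/11]
  7 → bin 5 (new)  [load 7/11]
  7 → bin 6 (new)  [load 7/11]
  7 → bin 7 (new)  [load 7/11]
  3 → bin 1  [load 11/11]
  3 → bin 2  [load 11/11]
  3 → bin 3  [load 10/11]
  2 → bin 4  [load 9/11]
  1 → bin 3  [load 11/11]
  1 → bin 4  [load 10/11]
  1 → bin 4  [load 11/11]
7 bins opened.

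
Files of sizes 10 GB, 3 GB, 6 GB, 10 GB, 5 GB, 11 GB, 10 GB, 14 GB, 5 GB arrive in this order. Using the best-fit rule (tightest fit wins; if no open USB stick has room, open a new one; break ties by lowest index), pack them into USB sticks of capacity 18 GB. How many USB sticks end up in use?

5

  10 → USB stick 1 (new)  [load 10/18]
  3 → USB stick 1  [load 13/18]
  6 → USB stick 2 (new)  [load 6/18]
  10 → USB stick 2  [load 16/18]
  5 → USB stick 1  [load 18/18]
  11 → USB stick 3 (new)  [load 11/18]
  10 → USB stick 4 (new)  [load 10/18]
  14 → USB stick 5 (new)  [load 14/18]
  5 → USB stick 3  [load 16/18]
5 USB sticks opened.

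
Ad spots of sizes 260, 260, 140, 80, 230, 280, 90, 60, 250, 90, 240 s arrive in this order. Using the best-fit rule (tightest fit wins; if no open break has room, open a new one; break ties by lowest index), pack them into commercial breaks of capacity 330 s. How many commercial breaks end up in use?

7

  260 → break 1 (new)  [load 260/330]
  260 → break 2 (new)  [load 260/330]
  140 → break 3 (new)  [load 140/330]
  80 → break 3  [load 220/330]
  230 → break 4 (new)  [load 230/330]
  280 → break 5 (new)  [load 280/330]
  90 → break 4  [load 320/330]
  60 → break 1  [load 320/330]
  250 → break 6 (new)  [load 250/330]
  90 → break 3  [load 310/330]
  240 → break 7 (new)  [load 240/330]
7 commercial breaks opened.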